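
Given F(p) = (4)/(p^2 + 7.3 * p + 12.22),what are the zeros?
Numerator is a nonzero constant (4) → Zeros: none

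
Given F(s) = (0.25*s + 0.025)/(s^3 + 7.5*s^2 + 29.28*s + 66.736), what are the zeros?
Set numerator = 0: 0.25*s + 0.025 = 0 → Zeros: -0.1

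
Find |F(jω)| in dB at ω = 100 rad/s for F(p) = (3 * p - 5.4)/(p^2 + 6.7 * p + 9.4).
Substitute p = j*100: F(j100) = 0.00254286 - 0.0298577j.
|F(j100)| = sqrt(Re² + Im²) = 0.02997.
20*log₁₀(0.02997) = -30.47 dB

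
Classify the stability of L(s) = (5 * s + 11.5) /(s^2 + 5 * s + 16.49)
Denominator: s^2 + 5*s + 16.49. Poles: -2.5 + 3.2j, -2.5 - 3.2j. Stable (all poles in LHP)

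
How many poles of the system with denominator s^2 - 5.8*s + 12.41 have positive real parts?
Poles: 2.9 + 2j, 2.9 - 2j. RHP poles (Re>0): 2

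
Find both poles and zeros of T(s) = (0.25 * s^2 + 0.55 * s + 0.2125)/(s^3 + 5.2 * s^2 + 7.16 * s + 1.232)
Set denominator = 0: s^3 + 5.2*s^2 + 7.16*s + 1.232 = (s + 2.8)(s + 2.2)(s + 0.2) = 0 → Poles: -0.2, -2.2, -2.8
Set numerator = 0: 0.25*s^2 + 0.55*s + 0.2125 = 0.25*(s + 1.7)(s + 0.5) = 0 → Zeros: -0.5, -1.7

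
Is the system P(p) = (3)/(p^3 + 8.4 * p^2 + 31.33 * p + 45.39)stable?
Denominator: p^3 + 8.4*p^2 + 31.33*p + 45.39 = (p + 3)(p^2 + 5.4*p + 15.13). Poles: -2.7 + 2.8j, -2.7 - 2.8j, -3. All Re(p)<0: Yes (stable)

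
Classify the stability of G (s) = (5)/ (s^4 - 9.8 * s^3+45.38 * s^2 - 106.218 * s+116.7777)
Denominator: s^4 - 9.8*s^3 + 45.38*s^2 - 106.218*s + 116.7777 = (s^2 - 4.4*s + 11.09)(s^2 - 5.4*s + 10.53). Poles: 2.2 + 2.5j, 2.2 - 2.5j, 2.7 + 1.8j, 2.7 - 1.8j. Unstable (4 pole(s) in RHP)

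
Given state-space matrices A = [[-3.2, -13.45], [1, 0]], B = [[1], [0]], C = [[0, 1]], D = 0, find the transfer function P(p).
P(p) = C(pI - A)⁻¹B + D.
Characteristic polynomial det(pI - A) = p^2 + 3.2*p + 13.45.
Numerator from C·adj(pI-A)·B + D·det(pI-A) = 1.
P(p) = (1)/(p^2 + 3.2*p + 13.45)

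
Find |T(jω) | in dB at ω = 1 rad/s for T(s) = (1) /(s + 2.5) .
Substitute s = j*1: T(j1) = 0.344828 - 0.137931j.
|T(j1)| = sqrt(Re² + Im²) = 0.3714.
20*log₁₀(0.3714) = -8.60 dB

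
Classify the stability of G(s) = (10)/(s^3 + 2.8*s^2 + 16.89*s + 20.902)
Denominator: s^3 + 2.8*s^2 + 16.89*s + 20.902 = (s + 1.4)(s^2 + 1.4*s + 14.93). Poles: -0.7 + 3.8j, -0.7 - 3.8j, -1.4. Stable (all poles in LHP)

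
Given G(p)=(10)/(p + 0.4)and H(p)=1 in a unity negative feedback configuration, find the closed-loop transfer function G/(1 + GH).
Closed-loop T = G/(1+GH).
Numerator: G_num * H_den = 10.
Denominator: G_den * H_den + G_num * H_num = (p + 0.4) + (10) = p + 10.4.
T(p) = (10)/(p + 10.4)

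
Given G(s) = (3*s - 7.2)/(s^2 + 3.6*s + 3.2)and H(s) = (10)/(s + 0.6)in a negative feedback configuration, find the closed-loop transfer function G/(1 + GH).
Closed-loop T = G/(1+GH).
Numerator: G_num * H_den = 3*s^2 - 5.4*s - 4.32.
Denominator: G_den * H_den + G_num * H_num = (s^3 + 4.2*s^2 + 5.36*s + 1.92) + (30*s - 72) = s^3 + 4.2*s^2 + 35.36*s - 70.08.
T(s) = (3*s^2 - 5.4*s - 4.32)/(s^3 + 4.2*s^2 + 35.36*s - 70.08)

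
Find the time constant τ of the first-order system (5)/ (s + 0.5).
First-order system: τ = -1/pole. Pole = -0.5. τ = -1/(-0.5) = 2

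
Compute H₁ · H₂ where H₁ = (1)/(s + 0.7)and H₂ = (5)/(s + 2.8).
Series: H = H₁ · H₂ = (n₁·n₂)/(d₁·d₂).
Num: n₁·n₂ = 5. Den: d₁·d₂ = s^2 + 3.5*s + 1.96.
H(s) = (5)/(s^2 + 3.5*s + 1.96)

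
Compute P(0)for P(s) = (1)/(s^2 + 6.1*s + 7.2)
DC gain = P(0) = num(0)/den(0) = 1/7.2 = 0.1389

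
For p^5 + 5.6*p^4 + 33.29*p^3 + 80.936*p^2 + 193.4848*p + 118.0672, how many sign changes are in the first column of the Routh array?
Routh array:
p^5: [1, 33.29, 193.4848]; p^4: [5.6, 80.936, 118.0672]; p^3: [18.8371, 172.401]; p^2: [29.6837, 118.0672]; p^1: [97.4764]; p^0: [118.0672]
First column: [1, 5.6, 18.8371, 29.6837, 97.4764, 118.0672]. Sign changes = 0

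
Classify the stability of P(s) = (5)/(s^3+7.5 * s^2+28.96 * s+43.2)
Denominator: s^3 + 7.5*s^2 + 28.96*s + 43.2 = (s + 2.7)(s^2 + 4.8*s + 16). Poles: -2.4 + 3.2j, -2.4 - 3.2j, -2.7. Stable (all poles in LHP)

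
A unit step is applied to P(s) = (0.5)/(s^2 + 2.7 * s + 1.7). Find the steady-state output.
FVT: lim_{t→∞} y(t) = lim_{s→0} s*Y(s) where Y(s) = P(s)/s.
= lim_{s→0} P(s) = P(0) = num(0)/den(0) = 0.5/1.7 = 0.2941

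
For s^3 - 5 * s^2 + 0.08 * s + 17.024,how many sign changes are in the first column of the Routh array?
Routh array:
s^3: [1, 0.08]; s^2: [-5, 17.024]; s^1: [3.4848]; s^0: [17.024]
First column: [1, -5, 3.4848, 17.024]. Sign changes = 2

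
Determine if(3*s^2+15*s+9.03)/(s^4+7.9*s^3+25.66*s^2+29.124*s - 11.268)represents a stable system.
Denominator: s^4 + 7.9*s^3 + 25.66*s^2 + 29.124*s - 11.268 = (s - 0.3)(s + 3)(s^2 + 5.2*s + 12.52). Poles: -2.6 + 2.4j, -2.6 - 2.4j, -3, 0.3. All Re(p)<0: No (unstable)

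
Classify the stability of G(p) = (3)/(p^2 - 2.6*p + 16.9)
Denominator: p^2 - 2.6*p + 16.9. Poles: 1.3 + 3.9j, 1.3 - 3.9j. Unstable (2 pole(s) in RHP)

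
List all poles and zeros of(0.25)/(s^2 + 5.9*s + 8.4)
Set denominator = 0: s^2 + 5.9*s + 8.4 = (s + 3.5)(s + 2.4) = 0 → Poles: -2.4, -3.5
Numerator is a nonzero constant (0.25) → Zeros: none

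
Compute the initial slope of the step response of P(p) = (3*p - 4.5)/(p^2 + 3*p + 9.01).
IVT: y'(0⁺) = lim_{p→∞} p²·Y(p) = lim_{p→∞} p·P(p).
deg(num) = 1, deg(den) = 2, relative degree = 1, so p·P(p) → (leading num)/(leading den) = 3/1 = 3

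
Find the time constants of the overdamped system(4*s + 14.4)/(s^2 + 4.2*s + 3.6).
Overdamped: real poles at -3, -1.2. τ = -1/pole → τ₁ = 0.3333, τ₂ = 0.8333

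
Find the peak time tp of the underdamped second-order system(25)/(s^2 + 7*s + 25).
Standard form: ωn²/(s²+2ζωn·s+ωn²) → ωn = 5, ζ = 0.7.
ωd = ωn·√(1-ζ²) = 5·√(1-0.7²) = 3.571.
tp = π/ωd = π/3.571 = 0.8798 s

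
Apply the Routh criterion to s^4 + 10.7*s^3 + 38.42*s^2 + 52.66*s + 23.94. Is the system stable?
Routh array:
s^4: [1, 38.42, 23.94]; s^3: [10.7, 52.66]; s^2: [33.4985, 23.94]; s^1: [45.0132]; s^0: [23.94]
First column: [1, 10.7, 33.4985, 45.0132, 23.94]. Sign changes = 0.
Yes, stable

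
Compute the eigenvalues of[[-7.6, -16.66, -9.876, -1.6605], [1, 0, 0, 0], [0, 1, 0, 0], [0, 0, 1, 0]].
Eigenvalues solve det(λI - A) = 0.
Characteristic polynomial: λ^4 + 7.6*λ^3 + 16.66*λ^2 + 9.876*λ + 1.6605 = 0.
Factor: (λ + 0.3)(λ + 0.5)(λ + 2.7)(λ + 4.1) = 0.
Roots: -0.3, -0.5, -2.7, -4.1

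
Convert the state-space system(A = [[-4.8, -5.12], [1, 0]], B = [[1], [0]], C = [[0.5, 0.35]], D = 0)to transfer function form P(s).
P(s) = C(sI - A)⁻¹B + D.
Characteristic polynomial det(sI - A) = s^2 + 4.8*s + 5.12.
Numerator from C·adj(sI-A)·B + D·det(sI-A) = 0.5*s + 0.35.
P(s) = (0.5*s + 0.35)/(s^2 + 4.8*s + 5.12)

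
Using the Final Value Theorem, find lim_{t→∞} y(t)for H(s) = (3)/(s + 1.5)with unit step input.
FVT: lim_{t→∞} y(t) = lim_{s→0} s*Y(s) where Y(s) = H(s)/s.
= lim_{s→0} H(s) = H(0) = num(0)/den(0) = 3/1.5 = 2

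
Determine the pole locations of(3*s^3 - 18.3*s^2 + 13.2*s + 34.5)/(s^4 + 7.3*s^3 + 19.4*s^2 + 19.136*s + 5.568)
Set denominator = 0: s^4 + 7.3*s^3 + 19.4*s^2 + 19.136*s + 5.568 = (s + 0.5)(s + 1.2)(s^2 + 5.6*s + 9.28) = 0 → Poles: -0.5, -1.2, -2.8 + 1.2j, -2.8 - 1.2j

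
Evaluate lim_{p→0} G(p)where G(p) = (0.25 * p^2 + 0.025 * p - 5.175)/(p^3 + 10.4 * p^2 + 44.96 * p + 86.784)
DC gain = G(0) = num(0)/den(0) = -5.175/86.784 = -0.05963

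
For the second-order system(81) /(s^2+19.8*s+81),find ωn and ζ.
Standard form: ωn²/(s²+2ζωn·s+ωn²).
const=81=ωn² → ωn=9, s coeff=19.8=2ζωn → ζ=1.1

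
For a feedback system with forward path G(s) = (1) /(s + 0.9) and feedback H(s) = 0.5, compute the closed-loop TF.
Closed-loop T = G/(1+GH).
Numerator: G_num * H_den = 1.
Denominator: G_den * H_den + G_num * H_num = (s + 0.9) + (0.5) = s + 1.4.
T(s) = (1)/(s + 1.4)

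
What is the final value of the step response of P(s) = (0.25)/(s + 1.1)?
FVT: lim_{t→∞} y(t) = lim_{s→0} s*Y(s) where Y(s) = P(s)/s.
= lim_{s→0} P(s) = P(0) = num(0)/den(0) = 0.25/1.1 = 0.2273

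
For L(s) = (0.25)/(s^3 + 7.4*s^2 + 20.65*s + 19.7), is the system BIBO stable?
Denominator: s^3 + 7.4*s^2 + 20.65*s + 19.7 = (s + 2)(s^2 + 5.4*s + 9.85). Poles: -2, -2.7 + 1.6j, -2.7 - 1.6j. All Re(p)<0: Yes (stable)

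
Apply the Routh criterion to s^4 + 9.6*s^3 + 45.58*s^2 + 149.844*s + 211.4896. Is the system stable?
Routh array:
s^4: [1, 45.58, 211.4896]; s^3: [9.6, 149.844]; s^2: [29.97125, 211.4896]; s^1: [82.1024]; s^0: [211.4896]
First column: [1, 9.6, 29.97125, 82.1024, 211.4896]. Sign changes = 0.
Yes, stable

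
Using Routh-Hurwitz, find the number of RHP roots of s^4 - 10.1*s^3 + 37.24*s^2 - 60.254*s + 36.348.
Routh array:
s^4: [1, 37.24, 36.348]; s^3: [-10.1, -60.254]; s^2: [31.2743, 36.348]; s^1: [-48.5154]; s^0: [36.348]
First column: [1, -10.1, 31.2743, -48.5154, 36.348]. Sign changes = RHP roots = 4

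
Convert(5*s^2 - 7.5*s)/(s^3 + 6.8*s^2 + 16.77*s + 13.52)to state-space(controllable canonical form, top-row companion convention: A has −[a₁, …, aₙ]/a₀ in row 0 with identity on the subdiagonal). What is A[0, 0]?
Reachable canonical form for den = s^3 + 6.8*s^2 + 16.77*s + 13.52: top row of A = -[a₁,a₂,...,aₙ]/a₀, ones on the subdiagonal, zeros elsewhere.
A = [[-6.8, -16.77, -13.52], [1, 0, 0], [0, 1, 0]].
A[0,0] = -6.8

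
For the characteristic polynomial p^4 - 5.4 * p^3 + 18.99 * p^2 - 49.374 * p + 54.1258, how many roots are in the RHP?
p^4 - 5.4*p^3 + 18.99*p^2 - 49.374*p + 54.1258 = (p^2 - 4.6*p + 5.54)(p^2 - 0.8*p + 9.77). Poles: 0.4 + 3.1j, 0.4 - 3.1j, 2.3 + 0.5j, 2.3 - 0.5j. RHP poles (Re>0): 4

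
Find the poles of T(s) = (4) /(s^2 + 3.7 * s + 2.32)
Set denominator = 0: s^2 + 3.7*s + 2.32 = (s + 0.8)(s + 2.9) = 0 → Poles: -0.8, -2.9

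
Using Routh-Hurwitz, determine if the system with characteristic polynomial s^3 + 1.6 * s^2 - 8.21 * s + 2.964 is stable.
Routh array:
s^3: [1, -8.21]; s^2: [1.6, 2.964]; s^1: [-10.0625]; s^0: [2.964]
First column: [1, 1.6, -10.0625, 2.964]. Sign changes = 2.
No, unstable (2 RHP root(s))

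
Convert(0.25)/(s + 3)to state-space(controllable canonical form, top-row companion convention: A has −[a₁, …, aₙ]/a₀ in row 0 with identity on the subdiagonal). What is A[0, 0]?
Reachable canonical form for den = s + 3: top row of A = -[a₁,a₂,...,aₙ]/a₀, ones on the subdiagonal, zeros elsewhere.
A = [[-3]].
A[0,0] = -3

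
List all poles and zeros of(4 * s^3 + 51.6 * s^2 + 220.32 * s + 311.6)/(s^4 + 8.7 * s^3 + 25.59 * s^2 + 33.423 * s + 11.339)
Set denominator = 0: s^4 + 8.7*s^3 + 25.59*s^2 + 33.423*s + 11.339 = (s + 4.6)(s + 0.5)(s^2 + 3.6*s + 4.93) = 0 → Poles: -0.5, -1.8 + 1.3j, -1.8 - 1.3j, -4.6
Set numerator = 0: 4*s^3 + 51.6*s^2 + 220.32*s + 311.6 = 4*(s + 3.8)(s + 4.1)(s + 5) = 0 → Zeros: -3.8, -4.1, -5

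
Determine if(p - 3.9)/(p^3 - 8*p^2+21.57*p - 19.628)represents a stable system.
Denominator: p^3 - 8*p^2 + 21.57*p - 19.628 = (p - 2.8)(p^2 - 5.2*p + 7.01). Poles: 2.6 + 0.5j, 2.6 - 0.5j, 2.8. All Re(p)<0: No (unstable)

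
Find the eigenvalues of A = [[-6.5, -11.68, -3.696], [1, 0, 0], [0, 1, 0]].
Eigenvalues solve det(λI - A) = 0.
Characteristic polynomial: λ^3 + 6.5*λ^2 + 11.68*λ + 3.696 = 0.
Factor: (λ + 0.4)(λ + 2.8)(λ + 3.3) = 0.
Roots: -0.4, -2.8, -3.3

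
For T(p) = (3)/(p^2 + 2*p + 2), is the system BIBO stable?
Denominator: p^2 + 2*p + 2. Poles: -1 + 1j, -1 - 1j. All Re(p)<0: Yes (stable)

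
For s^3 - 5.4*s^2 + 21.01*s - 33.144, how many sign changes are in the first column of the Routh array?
Routh array:
s^3: [1, 21.01]; s^2: [-5.4, -33.144]; s^1: [14.8722]; s^0: [-33.144]
First column: [1, -5.4, 14.8722, -33.144]. Sign changes = 3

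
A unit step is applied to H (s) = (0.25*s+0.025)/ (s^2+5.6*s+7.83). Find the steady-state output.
FVT: lim_{t→∞} y(t) = lim_{s→0} s*Y(s) where Y(s) = H(s)/s.
= lim_{s→0} H(s) = H(0) = num(0)/den(0) = 0.025/7.83 = 0.003193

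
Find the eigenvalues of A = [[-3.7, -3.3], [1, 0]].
Eigenvalues solve det(λI - A) = 0.
Characteristic polynomial: λ^2 + 3.7*λ + 3.3 = 0.
Factor: (λ + 1.5)(λ + 2.2) = 0.
Roots: -1.5, -2.2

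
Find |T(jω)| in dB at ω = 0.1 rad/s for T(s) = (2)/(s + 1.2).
Substitute s = j*0.1: T(j0.1) = 1.65517 - 0.137931j.
|T(j0.1)| = sqrt(Re² + Im²) = 1.661.
20*log₁₀(1.661) = 4.41 dB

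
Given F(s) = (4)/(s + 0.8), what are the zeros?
Numerator is a nonzero constant (4) → Zeros: none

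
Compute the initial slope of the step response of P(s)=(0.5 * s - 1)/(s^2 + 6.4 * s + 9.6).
IVT: y'(0⁺) = lim_{s→∞} s²·Y(s) = lim_{s→∞} s·P(s).
deg(num) = 1, deg(den) = 2, relative degree = 1, so s·P(s) → (leading num)/(leading den) = 0.5/1 = 0.5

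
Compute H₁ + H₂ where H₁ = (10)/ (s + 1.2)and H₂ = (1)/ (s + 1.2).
Parallel: H = H₁ + H₂ = (n₁·d₂ + n₂·d₁)/(d₁·d₂).
n₁·d₂ = 10*s + 12. n₂·d₁ = s + 1.2. Sum = 11*s + 13.2. d₁·d₂ = s^2 + 2.4*s + 1.44.
H(s) = (11*s + 13.2)/(s^2 + 2.4*s + 1.44)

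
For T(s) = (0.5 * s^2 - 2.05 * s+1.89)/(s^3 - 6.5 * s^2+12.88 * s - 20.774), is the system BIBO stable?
Denominator: s^3 - 6.5*s^2 + 12.88*s - 20.774 = (s - 4.7)(s^2 - 1.8*s + 4.42). Poles: 0.9 + 1.9j, 0.9 - 1.9j, 4.7. All Re(p)<0: No (unstable)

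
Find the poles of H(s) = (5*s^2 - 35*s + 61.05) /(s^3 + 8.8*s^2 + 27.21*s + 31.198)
Set denominator = 0: s^3 + 8.8*s^2 + 27.21*s + 31.198 = (s + 3.8)(s^2 + 5*s + 8.21) = 0 → Poles: -2.5 + 1.4j, -2.5 - 1.4j, -3.8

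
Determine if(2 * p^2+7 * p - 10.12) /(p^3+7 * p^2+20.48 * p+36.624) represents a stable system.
Denominator: p^3 + 7*p^2 + 20.48*p + 36.624 = (p + 4.2)(p^2 + 2.8*p + 8.72). Poles: -1.4 + 2.6j, -1.4 - 2.6j, -4.2. All Re(p)<0: Yes (stable)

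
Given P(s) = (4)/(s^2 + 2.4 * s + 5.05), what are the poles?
Set denominator = 0: s^2 + 2.4*s + 5.05 = 0 → Poles: -1.2 + 1.9j, -1.2 - 1.9j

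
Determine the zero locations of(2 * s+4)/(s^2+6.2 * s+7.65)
Set numerator = 0: 2*s + 4 = 0 → Zeros: -2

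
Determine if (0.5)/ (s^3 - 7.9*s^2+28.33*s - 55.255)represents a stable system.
Denominator: s^3 - 7.9*s^2 + 28.33*s - 55.255 = (s - 4.3)(s^2 - 3.6*s + 12.85). Poles: 1.8 + 3.1j, 1.8 - 3.1j, 4.3. All Re(p)<0: No (unstable)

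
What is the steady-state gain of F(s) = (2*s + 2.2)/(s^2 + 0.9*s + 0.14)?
DC gain = F(0) = num(0)/den(0) = 2.2/0.14 = 15.71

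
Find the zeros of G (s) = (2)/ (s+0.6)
Numerator is a nonzero constant (2) → Zeros: none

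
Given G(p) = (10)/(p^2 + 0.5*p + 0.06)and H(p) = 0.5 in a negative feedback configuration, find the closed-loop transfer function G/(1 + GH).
Closed-loop T = G/(1+GH).
Numerator: G_num * H_den = 10.
Denominator: G_den * H_den + G_num * H_num = (p^2 + 0.5*p + 0.06) + (5) = p^2 + 0.5*p + 5.06.
T(p) = (10)/(p^2 + 0.5*p + 5.06)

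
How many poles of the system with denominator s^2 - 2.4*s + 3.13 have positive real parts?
Poles: 1.2 + 1.3j, 1.2 - 1.3j. RHP poles (Re>0): 2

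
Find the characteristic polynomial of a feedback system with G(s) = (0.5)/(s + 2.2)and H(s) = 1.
Characteristic poly = G_den * H_den + G_num * H_num = (s + 2.2) + (0.5) = s + 2.7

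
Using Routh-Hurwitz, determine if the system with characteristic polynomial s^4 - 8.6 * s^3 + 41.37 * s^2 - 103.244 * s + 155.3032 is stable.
Routh array:
s^4: [1, 41.37, 155.3032]; s^3: [-8.6, -103.244]; s^2: [29.3649, 155.3032]; s^1: [-57.7608]; s^0: [155.3032]
First column: [1, -8.6, 29.3649, -57.7608, 155.3032]. Sign changes = 4.
No, unstable (4 RHP root(s))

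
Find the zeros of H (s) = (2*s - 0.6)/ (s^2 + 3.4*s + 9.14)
Set numerator = 0: 2*s - 0.6 = 0 → Zeros: 0.3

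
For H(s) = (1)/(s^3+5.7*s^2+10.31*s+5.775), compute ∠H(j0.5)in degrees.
Substitute s = j*0.5: H(j0.5) = 0.0983642 - 0.113741j.
∠H(j0.5) = atan2(Im, Re) = atan2(-0.113741, 0.0983642) = -49.15°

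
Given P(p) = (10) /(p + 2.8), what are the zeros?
Numerator is a nonzero constant (10) → Zeros: none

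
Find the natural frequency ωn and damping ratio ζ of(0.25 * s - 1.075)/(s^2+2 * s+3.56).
Underdamped: complex pole -1 + 1.6j. ωn = |pole| = 1.887, ζ = -Re(pole)/ωn = 0.53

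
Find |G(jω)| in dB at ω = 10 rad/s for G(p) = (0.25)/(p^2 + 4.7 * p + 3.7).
Substitute p = j*10: G(j10) = -0.00209663 - 0.00102328j.
|G(j10)| = sqrt(Re² + Im²) = 0.002333.
20*log₁₀(0.002333) = -52.64 dB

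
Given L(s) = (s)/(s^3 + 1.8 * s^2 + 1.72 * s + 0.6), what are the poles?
Set denominator = 0: s^3 + 1.8*s^2 + 1.72*s + 0.6 = (s + 0.6)(s^2 + 1.2*s + 1) = 0 → Poles: -0.6, -0.6 + 0.8j, -0.6 - 0.8j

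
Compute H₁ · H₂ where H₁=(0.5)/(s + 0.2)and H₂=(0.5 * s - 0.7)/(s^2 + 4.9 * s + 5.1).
Series: H = H₁ · H₂ = (n₁·n₂)/(d₁·d₂).
Num: n₁·n₂ = 0.25*s - 0.35. Den: d₁·d₂ = s^3 + 5.1*s^2 + 6.08*s + 1.02.
H(s) = (0.25*s - 0.35)/(s^3 + 5.1*s^2 + 6.08*s + 1.02)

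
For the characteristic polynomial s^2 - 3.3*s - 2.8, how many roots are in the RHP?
s^2 - 3.3*s - 2.8 = (s - 4)(s + 0.7). Poles: -0.7, 4. RHP poles (Re>0): 1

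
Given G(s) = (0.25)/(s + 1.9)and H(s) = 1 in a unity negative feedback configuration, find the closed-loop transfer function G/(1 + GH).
Closed-loop T = G/(1+GH).
Numerator: G_num * H_den = 0.25.
Denominator: G_den * H_den + G_num * H_num = (s + 1.9) + (0.25) = s + 2.15.
T(s) = (0.25)/(s + 2.15)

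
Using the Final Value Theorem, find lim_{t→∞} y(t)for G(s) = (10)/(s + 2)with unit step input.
FVT: lim_{t→∞} y(t) = lim_{s→0} s*Y(s) where Y(s) = G(s)/s.
= lim_{s→0} G(s) = G(0) = num(0)/den(0) = 10/2 = 5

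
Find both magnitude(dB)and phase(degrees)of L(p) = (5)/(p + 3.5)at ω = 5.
Substitute p = j*5: L(j5) = 0.469799 - 0.671141j.
|L| = 20*log₁₀(sqrt(Re²+Im²)) = -1.73 dB.
∠L = atan2(Im, Re) = -55.01°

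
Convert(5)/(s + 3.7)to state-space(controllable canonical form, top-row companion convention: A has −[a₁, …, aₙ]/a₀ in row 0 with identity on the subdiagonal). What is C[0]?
Reachable canonical form: C = numerator coefficients (right-aligned, zero-padded to length n).
num = 5, C = [[5]].
C[0] = 5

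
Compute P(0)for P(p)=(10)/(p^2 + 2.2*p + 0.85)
DC gain = P(0) = num(0)/den(0) = 10/0.85 = 11.76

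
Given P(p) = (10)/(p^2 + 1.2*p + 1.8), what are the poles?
Set denominator = 0: p^2 + 1.2*p + 1.8 = 0 → Poles: -0.6 + 1.2j, -0.6 - 1.2j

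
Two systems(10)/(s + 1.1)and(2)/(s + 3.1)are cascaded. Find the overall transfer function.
Series: H = H₁ · H₂ = (n₁·n₂)/(d₁·d₂).
Num: n₁·n₂ = 20. Den: d₁·d₂ = s^2 + 4.2*s + 3.41.
H(s) = (20)/(s^2 + 4.2*s + 3.41)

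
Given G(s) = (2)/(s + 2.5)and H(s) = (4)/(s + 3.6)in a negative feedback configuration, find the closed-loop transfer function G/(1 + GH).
Closed-loop T = G/(1+GH).
Numerator: G_num * H_den = 2*s + 7.2.
Denominator: G_den * H_den + G_num * H_num = (s^2 + 6.1*s + 9) + (8) = s^2 + 6.1*s + 17.
T(s) = (2*s + 7.2)/(s^2 + 6.1*s + 17)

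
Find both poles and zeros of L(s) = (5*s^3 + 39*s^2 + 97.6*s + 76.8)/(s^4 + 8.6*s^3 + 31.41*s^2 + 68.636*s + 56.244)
Set denominator = 0: s^4 + 8.6*s^3 + 31.41*s^2 + 68.636*s + 56.244 = (s + 4.3)(s + 1.5)(s^2 + 2.8*s + 8.72) = 0 → Poles: -1.4 + 2.6j, -1.4 - 2.6j, -1.5, -4.3
Set numerator = 0: 5*s^3 + 39*s^2 + 97.6*s + 76.8 = 5*(s + 3)(s + 3.2)(s + 1.6) = 0 → Zeros: -1.6, -3, -3.2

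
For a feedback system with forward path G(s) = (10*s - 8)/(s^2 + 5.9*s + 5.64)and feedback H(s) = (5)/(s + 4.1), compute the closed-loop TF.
Closed-loop T = G/(1+GH).
Numerator: G_num * H_den = 10*s^2 + 33*s - 32.8.
Denominator: G_den * H_den + G_num * H_num = (s^3 + 10*s^2 + 29.83*s + 23.124) + (50*s - 40) = s^3 + 10*s^2 + 79.83*s - 16.876.
T(s) = (10*s^2 + 33*s - 32.8)/(s^3 + 10*s^2 + 79.83*s - 16.876)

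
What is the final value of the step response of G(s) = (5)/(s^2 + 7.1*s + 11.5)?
FVT: lim_{t→∞} y(t) = lim_{s→0} s*Y(s) where Y(s) = G(s)/s.
= lim_{s→0} G(s) = G(0) = num(0)/den(0) = 5/11.5 = 0.4348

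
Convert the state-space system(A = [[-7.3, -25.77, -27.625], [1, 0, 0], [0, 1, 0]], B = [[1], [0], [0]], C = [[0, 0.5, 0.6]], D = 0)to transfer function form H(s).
H(s) = C(sI - A)⁻¹B + D.
Characteristic polynomial det(sI - A) = s^3 + 7.3*s^2 + 25.77*s + 27.625.
Numerator from C·adj(sI-A)·B + D·det(sI-A) = 0.5*s + 0.6.
H(s) = (0.5*s + 0.6)/(s^3 + 7.3*s^2 + 25.77*s + 27.625)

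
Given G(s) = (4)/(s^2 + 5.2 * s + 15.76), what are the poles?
Set denominator = 0: s^2 + 5.2*s + 15.76 = 0 → Poles: -2.6 + 3j, -2.6 - 3j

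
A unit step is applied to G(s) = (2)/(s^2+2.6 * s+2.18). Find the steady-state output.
FVT: lim_{t→∞} y(t) = lim_{s→0} s*Y(s) where Y(s) = G(s)/s.
= lim_{s→0} G(s) = G(0) = num(0)/den(0) = 2/2.18 = 0.9174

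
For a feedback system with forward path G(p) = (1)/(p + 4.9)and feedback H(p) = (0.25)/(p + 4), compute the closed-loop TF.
Closed-loop T = G/(1+GH).
Numerator: G_num * H_den = p + 4.
Denominator: G_den * H_den + G_num * H_num = (p^2 + 8.9*p + 19.6) + (0.25) = p^2 + 8.9*p + 19.85.
T(p) = (p + 4)/(p^2 + 8.9*p + 19.85)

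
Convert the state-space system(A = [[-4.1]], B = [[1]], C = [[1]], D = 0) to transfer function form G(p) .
G(p) = C(pI - A)⁻¹B + D.
Characteristic polynomial det(pI - A) = p + 4.1.
Numerator from C·adj(pI-A)·B + D·det(pI-A) = 1.
G(p) = (1)/(p + 4.1)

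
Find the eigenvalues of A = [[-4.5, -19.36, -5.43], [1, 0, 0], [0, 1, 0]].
Eigenvalues solve det(λI - A) = 0.
Characteristic polynomial: λ^3 + 4.5*λ^2 + 19.36*λ + 5.43 = 0.
Factor: (λ + 0.3)(λ^2 + 4.2*λ + 18.1) = 0.
Roots: -0.3, -2.1 + 3.7j, -2.1 - 3.7j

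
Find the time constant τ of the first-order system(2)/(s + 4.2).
First-order system: τ = -1/pole. Pole = -4.2. τ = -1/(-4.2) = 0.2381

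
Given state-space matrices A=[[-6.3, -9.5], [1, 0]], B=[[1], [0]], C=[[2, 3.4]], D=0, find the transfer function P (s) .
P(s) = C(sI - A)⁻¹B + D.
Characteristic polynomial det(sI - A) = s^2 + 6.3*s + 9.5.
Numerator from C·adj(sI-A)·B + D·det(sI-A) = 2*s + 3.4.
P(s) = (2*s + 3.4)/(s^2 + 6.3*s + 9.5)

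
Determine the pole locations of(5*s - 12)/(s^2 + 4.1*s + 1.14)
Set denominator = 0: s^2 + 4.1*s + 1.14 = (s + 0.3)(s + 3.8) = 0 → Poles: -0.3, -3.8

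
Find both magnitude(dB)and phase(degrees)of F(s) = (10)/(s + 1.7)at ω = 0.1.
Substitute s = j*0.1: F(j0.1) = 5.86207 - 0.344828j.
|F| = 20*log₁₀(sqrt(Re²+Im²)) = 15.38 dB.
∠F = atan2(Im, Re) = -3.37°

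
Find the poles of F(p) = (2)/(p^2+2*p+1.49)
Set denominator = 0: p^2 + 2*p + 1.49 = 0 → Poles: -1 + 0.7j, -1 - 0.7j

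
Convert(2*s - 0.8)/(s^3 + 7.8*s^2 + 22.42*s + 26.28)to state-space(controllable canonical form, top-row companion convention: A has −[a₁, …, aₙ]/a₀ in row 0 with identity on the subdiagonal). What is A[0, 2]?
Reachable canonical form for den = s^3 + 7.8*s^2 + 22.42*s + 26.28: top row of A = -[a₁,a₂,...,aₙ]/a₀, ones on the subdiagonal, zeros elsewhere.
A = [[-7.8, -22.42, -26.28], [1, 0, 0], [0, 1, 0]].
A[0,2] = -26.28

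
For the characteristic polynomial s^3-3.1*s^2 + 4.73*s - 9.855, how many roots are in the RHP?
s^3 - 3.1*s^2 + 4.73*s - 9.855 = (s - 2.7)(s^2 - 0.4*s + 3.65). Poles: 0.2 + 1.9j, 0.2 - 1.9j, 2.7. RHP poles (Re>0): 3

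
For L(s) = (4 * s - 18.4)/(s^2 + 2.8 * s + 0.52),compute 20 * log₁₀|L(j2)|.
Substitute s = j*2: L(j2) = 2.50359 + 1.72991j.
|L(j2)| = sqrt(Re² + Im²) = 3.043.
20*log₁₀(3.043) = 9.67 dB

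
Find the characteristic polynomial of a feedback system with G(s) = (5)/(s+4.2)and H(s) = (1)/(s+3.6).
Characteristic poly = G_den * H_den + G_num * H_num = (s^2 + 7.8*s + 15.12) + (5) = s^2 + 7.8*s + 20.12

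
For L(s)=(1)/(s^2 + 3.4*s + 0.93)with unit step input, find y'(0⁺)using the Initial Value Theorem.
IVT: y'(0⁺) = lim_{s→∞} s²·Y(s) = lim_{s→∞} s·L(s).
deg(num) = 0, deg(den) = 2, relative degree = 2 ≥ 2, so s·L(s) → 0. Initial slope = 0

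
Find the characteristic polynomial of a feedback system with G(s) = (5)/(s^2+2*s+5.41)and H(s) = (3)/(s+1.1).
Characteristic poly = G_den * H_den + G_num * H_num = (s^3 + 3.1*s^2 + 7.61*s + 5.951) + (15) = s^3 + 3.1*s^2 + 7.61*s + 20.951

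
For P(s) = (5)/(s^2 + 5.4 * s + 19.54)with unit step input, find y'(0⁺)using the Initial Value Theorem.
IVT: y'(0⁺) = lim_{s→∞} s²·Y(s) = lim_{s→∞} s·P(s).
deg(num) = 0, deg(den) = 2, relative degree = 2 ≥ 2, so s·P(s) → 0. Initial slope = 0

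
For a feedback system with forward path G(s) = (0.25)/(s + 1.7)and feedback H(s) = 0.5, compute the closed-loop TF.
Closed-loop T = G/(1+GH).
Numerator: G_num * H_den = 0.25.
Denominator: G_den * H_den + G_num * H_num = (s + 1.7) + (0.125) = s + 1.825.
T(s) = (0.25)/(s + 1.825)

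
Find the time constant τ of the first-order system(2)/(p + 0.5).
First-order system: τ = -1/pole. Pole = -0.5. τ = -1/(-0.5) = 2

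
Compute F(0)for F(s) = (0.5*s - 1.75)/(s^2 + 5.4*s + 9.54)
DC gain = F(0) = num(0)/den(0) = -1.75/9.54 = -0.1834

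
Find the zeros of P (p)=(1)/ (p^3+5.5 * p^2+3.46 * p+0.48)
Numerator is a nonzero constant (1) → Zeros: none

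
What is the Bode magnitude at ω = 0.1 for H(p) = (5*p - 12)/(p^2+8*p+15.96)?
Substitute p = j*0.1: H(j0.1) = -0.748895 + 0.0689101j.
|H(j0.1)| = sqrt(Re² + Im²) = 0.7521.
20*log₁₀(0.7521) = -2.47 dB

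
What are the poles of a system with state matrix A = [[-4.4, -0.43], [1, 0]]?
Eigenvalues solve det(λI - A) = 0.
Characteristic polynomial: λ^2 + 4.4*λ + 0.43 = 0.
Factor: (λ + 0.1)(λ + 4.3) = 0.
Roots: -0.1, -4.3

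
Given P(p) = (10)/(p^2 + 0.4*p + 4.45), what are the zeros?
Numerator is a nonzero constant (10) → Zeros: none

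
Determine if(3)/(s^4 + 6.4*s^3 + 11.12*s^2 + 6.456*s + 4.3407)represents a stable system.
Denominator: s^4 + 6.4*s^3 + 11.12*s^2 + 6.456*s + 4.3407 = (s + 2.1)(s + 3.9)(s^2 + 0.4*s + 0.53). Poles: -0.2 + 0.7j, -0.2 - 0.7j, -2.1, -3.9. All Re(p)<0: Yes (stable)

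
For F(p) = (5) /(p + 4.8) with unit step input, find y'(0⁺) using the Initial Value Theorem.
IVT: y'(0⁺) = lim_{p→∞} p²·Y(p) = lim_{p→∞} p·F(p).
deg(num) = 0, deg(den) = 1, relative degree = 1, so p·F(p) → (leading num)/(leading den) = 5/1 = 5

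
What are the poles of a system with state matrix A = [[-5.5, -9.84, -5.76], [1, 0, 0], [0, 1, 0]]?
Eigenvalues solve det(λI - A) = 0.
Characteristic polynomial: λ^3 + 5.5*λ^2 + 9.84*λ + 5.76 = 0.
Factor: (λ + 1.5)(λ + 1.6)(λ + 2.4) = 0.
Roots: -1.5, -1.6, -2.4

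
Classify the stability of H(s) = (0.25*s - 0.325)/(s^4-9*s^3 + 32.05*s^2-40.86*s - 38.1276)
Denominator: s^4 - 9*s^3 + 32.05*s^2 - 40.86*s - 38.1276 = (s - 4.2)(s + 0.6)(s^2 - 5.4*s + 15.13). Poles: -0.6, 2.7 + 2.8j, 2.7 - 2.8j, 4.2. Unstable (3 pole(s) in RHP)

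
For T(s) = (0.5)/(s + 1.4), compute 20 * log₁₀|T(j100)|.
Substitute s = j*100: T(j100) = 6.99863e-05 - 0.00499902j.
|T(j100)| = sqrt(Re² + Im²) = 0.005.
20*log₁₀(0.005) = -46.02 dB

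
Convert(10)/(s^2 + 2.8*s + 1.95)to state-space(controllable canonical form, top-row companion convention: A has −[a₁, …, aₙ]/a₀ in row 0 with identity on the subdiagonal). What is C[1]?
Reachable canonical form: C = numerator coefficients (right-aligned, zero-padded to length n).
num = 10, C = [[0, 10]].
C[1] = 10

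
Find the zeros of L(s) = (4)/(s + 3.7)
Numerator is a nonzero constant (4) → Zeros: none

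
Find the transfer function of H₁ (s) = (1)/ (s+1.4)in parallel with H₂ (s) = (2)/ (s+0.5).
Parallel: H = H₁ + H₂ = (n₁·d₂ + n₂·d₁)/(d₁·d₂).
n₁·d₂ = s + 0.5. n₂·d₁ = 2*s + 2.8. Sum = 3*s + 3.3. d₁·d₂ = s^2 + 1.9*s + 0.7.
H(s) = (3*s + 3.3)/(s^2 + 1.9*s + 0.7)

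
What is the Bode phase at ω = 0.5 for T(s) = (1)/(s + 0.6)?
Substitute s = j*0.5: T(j0.5) = 0.983607 - 0.819672j.
∠T(j0.5) = atan2(Im, Re) = atan2(-0.819672, 0.983607) = -39.81°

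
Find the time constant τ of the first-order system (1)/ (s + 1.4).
First-order system: τ = -1/pole. Pole = -1.4. τ = -1/(-1.4) = 0.7143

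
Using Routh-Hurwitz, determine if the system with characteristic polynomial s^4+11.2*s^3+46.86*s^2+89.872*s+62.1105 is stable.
Routh array:
s^4: [1, 46.86, 62.1105]; s^3: [11.2, 89.872]; s^2: [38.8357, 62.1105]; s^1: [71.9597]; s^0: [62.1105]
First column: [1, 11.2, 38.8357, 71.9597, 62.1105]. Sign changes = 0.
Yes, stable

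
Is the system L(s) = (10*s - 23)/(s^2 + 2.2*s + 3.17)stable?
Denominator: s^2 + 2.2*s + 3.17. Poles: -1.1 + 1.4j, -1.1 - 1.4j. All Re(p)<0: Yes (stable)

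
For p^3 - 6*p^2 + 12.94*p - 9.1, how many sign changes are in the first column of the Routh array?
Routh array:
p^3: [1, 12.94]; p^2: [-6, -9.1]; p^1: [11.4233]; p^0: [-9.1]
First column: [1, -6, 11.4233, -9.1]. Sign changes = 3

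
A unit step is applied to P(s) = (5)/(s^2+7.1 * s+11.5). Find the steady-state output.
FVT: lim_{t→∞} y(t) = lim_{s→0} s*Y(s) where Y(s) = P(s)/s.
= lim_{s→0} P(s) = P(0) = num(0)/den(0) = 5/11.5 = 0.4348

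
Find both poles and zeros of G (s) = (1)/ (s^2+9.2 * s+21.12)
Set denominator = 0: s^2 + 9.2*s + 21.12 = (s + 4.4)(s + 4.8) = 0 → Poles: -4.4, -4.8
Numerator is a nonzero constant (1) → Zeros: none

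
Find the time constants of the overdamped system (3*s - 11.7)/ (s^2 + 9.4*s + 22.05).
Overdamped: real poles at -4.5, -4.9. τ = -1/pole → τ₁ = 0.2222, τ₂ = 0.2041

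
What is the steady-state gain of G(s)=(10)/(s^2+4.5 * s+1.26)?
DC gain = G(0) = num(0)/den(0) = 10/1.26 = 7.937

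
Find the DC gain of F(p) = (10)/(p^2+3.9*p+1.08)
DC gain = F(0) = num(0)/den(0) = 10/1.08 = 9.259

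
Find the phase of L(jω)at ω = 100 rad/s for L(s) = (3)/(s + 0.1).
Substitute s = j*100: L(j100) = 3e-05 - 0.03j.
∠L(j100) = atan2(Im, Re) = atan2(-0.03, 3e-05) = -89.94°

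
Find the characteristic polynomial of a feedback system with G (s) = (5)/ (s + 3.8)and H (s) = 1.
Characteristic poly = G_den * H_den + G_num * H_num = (s + 3.8) + (5) = s + 8.8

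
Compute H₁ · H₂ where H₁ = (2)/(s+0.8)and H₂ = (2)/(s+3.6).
Series: H = H₁ · H₂ = (n₁·n₂)/(d₁·d₂).
Num: n₁·n₂ = 4. Den: d₁·d₂ = s^2 + 4.4*s + 2.88.
H(s) = (4)/(s^2 + 4.4*s + 2.88)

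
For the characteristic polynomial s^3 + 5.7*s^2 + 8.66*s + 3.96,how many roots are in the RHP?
s^3 + 5.7*s^2 + 8.66*s + 3.96 = (s + 3.6)(s + 1)(s + 1.1). Poles: -1, -1.1, -3.6. RHP poles (Re>0): 0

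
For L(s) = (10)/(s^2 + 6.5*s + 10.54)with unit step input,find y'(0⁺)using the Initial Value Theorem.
IVT: y'(0⁺) = lim_{s→∞} s²·Y(s) = lim_{s→∞} s·L(s).
deg(num) = 0, deg(den) = 2, relative degree = 2 ≥ 2, so s·L(s) → 0. Initial slope = 0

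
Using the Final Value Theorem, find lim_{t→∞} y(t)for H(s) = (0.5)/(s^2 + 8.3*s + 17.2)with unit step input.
FVT: lim_{t→∞} y(t) = lim_{s→0} s*Y(s) where Y(s) = H(s)/s.
= lim_{s→0} H(s) = H(0) = num(0)/den(0) = 0.5/17.2 = 0.02907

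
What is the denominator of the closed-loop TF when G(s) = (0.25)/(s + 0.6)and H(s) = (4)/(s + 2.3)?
Characteristic poly = G_den * H_den + G_num * H_num = (s^2 + 2.9*s + 1.38) + (1) = s^2 + 2.9*s + 2.38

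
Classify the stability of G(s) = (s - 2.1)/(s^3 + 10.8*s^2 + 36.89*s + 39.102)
Denominator: s^3 + 10.8*s^2 + 36.89*s + 39.102 = (s + 4.9)(s + 3.8)(s + 2.1). Poles: -2.1, -3.8, -4.9. Stable (all poles in LHP)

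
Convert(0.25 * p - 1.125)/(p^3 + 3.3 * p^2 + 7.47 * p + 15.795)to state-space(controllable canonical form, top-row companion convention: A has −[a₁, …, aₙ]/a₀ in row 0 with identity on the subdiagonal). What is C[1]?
Reachable canonical form: C = numerator coefficients (right-aligned, zero-padded to length n).
num = 0.25*p - 1.125, C = [[0, 0.25, -1.125]].
C[1] = 0.25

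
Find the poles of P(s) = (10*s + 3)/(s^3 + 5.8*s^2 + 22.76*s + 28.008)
Set denominator = 0: s^3 + 5.8*s^2 + 22.76*s + 28.008 = (s + 1.8)(s^2 + 4*s + 15.56) = 0 → Poles: -1.8, -2 + 3.4j, -2 - 3.4j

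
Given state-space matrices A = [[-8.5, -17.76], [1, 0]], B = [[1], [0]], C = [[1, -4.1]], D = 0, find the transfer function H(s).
H(s) = C(sI - A)⁻¹B + D.
Characteristic polynomial det(sI - A) = s^2 + 8.5*s + 17.76.
Numerator from C·adj(sI-A)·B + D·det(sI-A) = s - 4.1.
H(s) = (s - 4.1)/(s^2 + 8.5*s + 17.76)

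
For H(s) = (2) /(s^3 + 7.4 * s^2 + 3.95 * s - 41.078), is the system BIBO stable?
Denominator: s^3 + 7.4*s^2 + 3.95*s - 41.078 = (s - 1.9)(s + 4.7)(s + 4.6). Poles: -4.6, -4.7, 1.9. All Re(p)<0: No (unstable)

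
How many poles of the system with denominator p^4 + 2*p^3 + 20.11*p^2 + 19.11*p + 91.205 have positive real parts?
p^4 + 2*p^3 + 20.11*p^2 + 19.11*p + 91.205 = (p^2 + p + 9.86)(p^2 + p + 9.25). Poles: -0.5 + 3.1j, -0.5 + 3j, -0.5 - 3.1j, -0.5 - 3j. RHP poles (Re>0): 0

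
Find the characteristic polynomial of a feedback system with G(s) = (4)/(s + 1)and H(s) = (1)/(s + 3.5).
Characteristic poly = G_den * H_den + G_num * H_num = (s^2 + 4.5*s + 3.5) + (4) = s^2 + 4.5*s + 7.5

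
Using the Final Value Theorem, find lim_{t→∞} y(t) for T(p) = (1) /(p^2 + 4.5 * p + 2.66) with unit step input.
FVT: lim_{t→∞} y(t) = lim_{p→0} p*Y(p) where Y(p) = T(p)/p.
= lim_{p→0} T(p) = T(0) = num(0)/den(0) = 1/2.66 = 0.3759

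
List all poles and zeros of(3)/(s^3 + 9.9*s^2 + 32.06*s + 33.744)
Set denominator = 0: s^3 + 9.9*s^2 + 32.06*s + 33.744 = (s + 3.7)(s + 3.8)(s + 2.4) = 0 → Poles: -2.4, -3.7, -3.8
Numerator is a nonzero constant (3) → Zeros: none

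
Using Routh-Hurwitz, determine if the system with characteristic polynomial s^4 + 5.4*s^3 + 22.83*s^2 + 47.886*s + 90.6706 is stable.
Routh array:
s^4: [1, 22.83, 90.6706]; s^3: [5.4, 47.886]; s^2: [13.9622, 90.6706]; s^1: [12.8184]; s^0: [90.6706]
First column: [1, 5.4, 13.9622, 12.8184, 90.6706]. Sign changes = 0.
Yes, stable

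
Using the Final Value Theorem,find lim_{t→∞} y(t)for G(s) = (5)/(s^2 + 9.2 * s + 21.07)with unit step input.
FVT: lim_{t→∞} y(t) = lim_{s→0} s*Y(s) where Y(s) = G(s)/s.
= lim_{s→0} G(s) = G(0) = num(0)/den(0) = 5/21.07 = 0.2373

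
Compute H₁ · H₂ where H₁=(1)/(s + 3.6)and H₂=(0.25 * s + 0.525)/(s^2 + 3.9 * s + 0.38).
Series: H = H₁ · H₂ = (n₁·n₂)/(d₁·d₂).
Num: n₁·n₂ = 0.25*s + 0.525. Den: d₁·d₂ = s^3 + 7.5*s^2 + 14.42*s + 1.368.
H(s) = (0.25*s + 0.525)/(s^3 + 7.5*s^2 + 14.42*s + 1.368)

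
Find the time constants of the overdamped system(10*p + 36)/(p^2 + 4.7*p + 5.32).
Overdamped: real poles at -1.9, -2.8. τ = -1/pole → τ₁ = 0.5263, τ₂ = 0.3571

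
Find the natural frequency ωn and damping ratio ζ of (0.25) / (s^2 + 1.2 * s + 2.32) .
Underdamped: complex pole -0.6 + 1.4j. ωn = |pole| = 1.523, ζ = -Re(pole)/ωn = 0.3939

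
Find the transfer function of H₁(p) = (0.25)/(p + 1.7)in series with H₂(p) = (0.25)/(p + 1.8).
Series: H = H₁ · H₂ = (n₁·n₂)/(d₁·d₂).
Num: n₁·n₂ = 0.0625. Den: d₁·d₂ = p^2 + 3.5*p + 3.06.
H(p) = (0.0625)/(p^2 + 3.5*p + 3.06)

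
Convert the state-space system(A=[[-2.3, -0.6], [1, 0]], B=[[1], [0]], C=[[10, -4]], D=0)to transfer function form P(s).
P(s) = C(sI - A)⁻¹B + D.
Characteristic polynomial det(sI - A) = s^2 + 2.3*s + 0.6.
Numerator from C·adj(sI-A)·B + D·det(sI-A) = 10*s - 4.
P(s) = (10*s - 4)/(s^2 + 2.3*s + 0.6)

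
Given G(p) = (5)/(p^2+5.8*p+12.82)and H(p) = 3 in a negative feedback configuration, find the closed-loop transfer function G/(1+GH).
Closed-loop T = G/(1+GH).
Numerator: G_num * H_den = 5.
Denominator: G_den * H_den + G_num * H_num = (p^2 + 5.8*p + 12.82) + (15) = p^2 + 5.8*p + 27.82.
T(p) = (5)/(p^2 + 5.8*p + 27.82)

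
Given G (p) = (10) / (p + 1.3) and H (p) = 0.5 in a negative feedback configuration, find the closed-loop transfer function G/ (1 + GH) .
Closed-loop T = G/(1+GH).
Numerator: G_num * H_den = 10.
Denominator: G_den * H_den + G_num * H_num = (p + 1.3) + (5) = p + 6.3.
T(p) = (10)/(p + 6.3)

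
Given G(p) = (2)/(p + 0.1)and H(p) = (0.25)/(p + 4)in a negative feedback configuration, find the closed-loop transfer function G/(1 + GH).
Closed-loop T = G/(1+GH).
Numerator: G_num * H_den = 2*p + 8.
Denominator: G_den * H_den + G_num * H_num = (p^2 + 4.1*p + 0.4) + (0.5) = p^2 + 4.1*p + 0.9.
T(p) = (2*p + 8)/(p^2 + 4.1*p + 0.9)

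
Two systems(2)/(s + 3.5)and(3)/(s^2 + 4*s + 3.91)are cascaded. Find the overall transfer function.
Series: H = H₁ · H₂ = (n₁·n₂)/(d₁·d₂).
Num: n₁·n₂ = 6. Den: d₁·d₂ = s^3 + 7.5*s^2 + 17.91*s + 13.685.
H(s) = (6)/(s^3 + 7.5*s^2 + 17.91*s + 13.685)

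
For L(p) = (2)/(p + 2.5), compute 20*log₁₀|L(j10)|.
Substitute p = j*10: L(j10) = 0.0470588 - 0.188235j.
|L(j10)| = sqrt(Re² + Im²) = 0.194.
20*log₁₀(0.194) = -14.24 dB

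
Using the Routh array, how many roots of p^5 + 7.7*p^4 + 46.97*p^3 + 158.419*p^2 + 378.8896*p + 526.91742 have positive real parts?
Routh array:
p^5: [1, 46.97, 378.8896]; p^4: [7.7, 158.419, 526.91742]; p^3: [26.3961, 310.459]; p^2: [67.8552, 526.91742]; p^1: [105.484]; p^0: [526.91742]
First column: [1, 7.7, 26.3961, 67.8552, 105.484, 526.91742]. Sign changes = RHP roots = 0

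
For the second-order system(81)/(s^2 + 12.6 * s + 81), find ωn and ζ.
Standard form: ωn²/(s²+2ζωn·s+ωn²).
const=81=ωn² → ωn=9, s coeff=12.6=2ζωn → ζ=0.7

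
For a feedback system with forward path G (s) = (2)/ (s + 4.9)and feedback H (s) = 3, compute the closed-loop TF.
Closed-loop T = G/(1+GH).
Numerator: G_num * H_den = 2.
Denominator: G_den * H_den + G_num * H_num = (s + 4.9) + (6) = s + 10.9.
T(s) = (2)/(s + 10.9)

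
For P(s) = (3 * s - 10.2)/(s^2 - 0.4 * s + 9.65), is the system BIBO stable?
Denominator: s^2 - 0.4*s + 9.65. Poles: 0.2 + 3.1j, 0.2 - 3.1j. All Re(p)<0: No (unstable)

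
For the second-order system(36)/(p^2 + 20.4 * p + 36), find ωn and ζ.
Standard form: ωn²/(p²+2ζωn·p+ωn²).
const=36=ωn² → ωn=6, p coeff=20.4=2ζωn → ζ=1.7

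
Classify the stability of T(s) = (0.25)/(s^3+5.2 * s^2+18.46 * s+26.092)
Denominator: s^3 + 5.2*s^2 + 18.46*s + 26.092 = (s + 2.2)(s^2 + 3*s + 11.86). Poles: -1.5 + 3.1j, -1.5 - 3.1j, -2.2. Stable (all poles in LHP)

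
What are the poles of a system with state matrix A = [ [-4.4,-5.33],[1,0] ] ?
Eigenvalues solve det(λI - A) = 0.
Characteristic polynomial: λ^2 + 4.4*λ + 5.33 = 0.
Roots: -2.2 + 0.7j, -2.2 - 0.7j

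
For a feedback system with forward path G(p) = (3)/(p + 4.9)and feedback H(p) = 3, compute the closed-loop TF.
Closed-loop T = G/(1+GH).
Numerator: G_num * H_den = 3.
Denominator: G_den * H_den + G_num * H_num = (p + 4.9) + (9) = p + 13.9.
T(p) = (3)/(p + 13.9)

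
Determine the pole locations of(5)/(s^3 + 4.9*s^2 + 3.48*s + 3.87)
Set denominator = 0: s^3 + 4.9*s^2 + 3.48*s + 3.87 = (s + 4.3)(s^2 + 0.6*s + 0.9) = 0 → Poles: -0.3 + 0.9j, -0.3 - 0.9j, -4.3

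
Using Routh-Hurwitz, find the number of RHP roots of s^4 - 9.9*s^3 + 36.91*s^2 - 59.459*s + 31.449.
Routh array:
s^4: [1, 36.91, 31.449]; s^3: [-9.9, -59.459]; s^2: [30.904, 31.449]; s^1: [-49.3844]; s^0: [31.449]
First column: [1, -9.9, 30.904, -49.3844, 31.449]. Sign changes = RHP roots = 4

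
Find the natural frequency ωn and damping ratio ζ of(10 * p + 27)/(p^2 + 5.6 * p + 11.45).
Underdamped: complex pole -2.8 + 1.9j. ωn = |pole| = 3.384, ζ = -Re(pole)/ωn = 0.8275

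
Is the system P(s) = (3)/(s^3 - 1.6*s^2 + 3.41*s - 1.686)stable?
Denominator: s^3 - 1.6*s^2 + 3.41*s - 1.686 = (s - 0.6)(s^2 - s + 2.81). Poles: 0.5 + 1.6j, 0.5 - 1.6j, 0.6. All Re(p)<0: No (unstable)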